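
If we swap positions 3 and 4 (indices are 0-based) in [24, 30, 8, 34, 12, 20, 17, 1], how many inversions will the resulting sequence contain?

Positions 3 and 4 hold 34 and 12; after swapping, the array is [24, 30, 8, 12, 34, 20, 17, 1].
Element-by-element contributions:
24 → 8, 12, 20, 17, 1 → 5
30 → 8, 12, 20, 17, 1 → 5
8 → 1 → 1
12 → 1 → 1
34 → 20, 17, 1 → 3
20 → 17, 1 → 2
17 → 1 → 1
1 → none → 0
Sum: 5 + 5 + 1 + 1 + 3 + 2 + 1 + 0 = 18

There are 18 inversions.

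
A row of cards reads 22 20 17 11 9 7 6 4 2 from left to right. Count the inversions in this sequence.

For each element, count later entries that are smaller:
22: 8
20: 7
17: 6
11: 5
9: 4
7: 3
6: 2
4: 1
2: 0
Sum: 8 + 7 + 6 + 5 + 4 + 3 + 2 + 1 + 0 = 36

36 out-of-order pairs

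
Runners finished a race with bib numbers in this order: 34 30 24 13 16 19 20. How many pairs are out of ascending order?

15 out-of-order pairs

Sweep left to right; for each value list the smaller values that follow it:
34 → 30, 24, 13, 16, 19, 20 → 6
30 → 24, 13, 16, 19, 20 → 5
24 → 13, 16, 19, 20 → 4
13 → none → 0
16 → none → 0
19 → none → 0
20 → none → 0
Sum: 6 + 5 + 4 + 0 + 0 + 0 + 0 = 15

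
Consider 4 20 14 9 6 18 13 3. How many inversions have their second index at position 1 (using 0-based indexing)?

The element at index 1 is 20.
Elements before it: 4
None of them are larger than 20.

0 such elements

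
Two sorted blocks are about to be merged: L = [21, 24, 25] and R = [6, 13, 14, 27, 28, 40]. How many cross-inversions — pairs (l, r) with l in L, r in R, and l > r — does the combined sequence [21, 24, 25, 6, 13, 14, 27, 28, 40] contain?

For each element r of the right run, count left-run elements greater than r:
r = 6: 21, 24, 25 → 3
r = 13: 21, 24, 25 → 3
r = 14: 21, 24, 25 → 3
r = 27: none → 0
r = 28: none → 0
r = 40: none → 0
Cross-inversions: 3 + 3 + 3 + 0 + 0 + 0 = 9

9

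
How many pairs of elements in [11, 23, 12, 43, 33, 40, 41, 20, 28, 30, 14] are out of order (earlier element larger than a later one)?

For each element, count later entries that are smaller:
11 → none → 0
23 → 12, 20, 14 → 3
12 → none → 0
43 → 33, 40, 41, 20, 28, 30, 14 → 7
33 → 20, 28, 30, 14 → 4
40 → 20, 28, 30, 14 → 4
41 → 20, 28, 30, 14 → 4
20 → 14 → 1
28 → 14 → 1
30 → 14 → 1
14 → none → 0
Sum: 0 + 3 + 0 + 7 + 4 + 4 + 4 + 1 + 1 + 1 + 0 = 25

25 out-of-order pairs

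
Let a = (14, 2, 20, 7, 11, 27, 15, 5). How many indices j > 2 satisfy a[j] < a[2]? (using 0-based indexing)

4

The element at index 2 is 20.
Elements after it: 7, 11, 27, 15, 5
Those smaller than 20: 7, 11, 15, 5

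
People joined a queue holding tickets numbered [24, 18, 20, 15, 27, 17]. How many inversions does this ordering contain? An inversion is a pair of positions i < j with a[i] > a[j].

9

Count, for each position, how many later elements it exceeds:
24: 4
18: 2
20: 2
15: 0
27: 1
17: 0
Sum: 4 + 2 + 2 + 0 + 1 + 0 = 9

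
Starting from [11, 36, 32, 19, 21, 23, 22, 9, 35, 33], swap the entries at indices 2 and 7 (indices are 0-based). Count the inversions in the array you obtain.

Positions 2 and 7 hold 32 and 9; after swapping, the array is [11, 36, 9, 19, 21, 23, 22, 32, 35, 33].
Sweep left to right; for each value list the smaller values that follow it:
11 → 9 → 1
36 → 9, 19, 21, 23, 22, 32, 35, 33 → 8
9 → none → 0
19 → none → 0
21 → none → 0
23 → 22 → 1
22 → none → 0
32 → none → 0
35 → 33 → 1
33 → none → 0
Sum: 1 + 8 + 0 + 0 + 0 + 1 + 0 + 0 + 1 + 0 = 11

11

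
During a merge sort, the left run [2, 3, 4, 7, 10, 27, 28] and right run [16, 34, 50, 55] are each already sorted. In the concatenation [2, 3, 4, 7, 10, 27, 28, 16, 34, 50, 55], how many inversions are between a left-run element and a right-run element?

Take each right-half value and tally the left-half values above it:
r = 16: 27, 28 → 2
r = 34: none → 0
r = 50: none → 0
r = 55: none → 0
Cross-inversions: 2 + 0 + 0 + 0 = 2

2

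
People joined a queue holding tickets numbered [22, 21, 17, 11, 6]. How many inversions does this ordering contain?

10

Inversion pairs (indices are 0-based):
(0,1): 22 > 21
(0,2): 22 > 17
(0,3): 22 > 11
(0,4): 22 > 6
(1,2): 21 > 17
(1,3): 21 > 11
(1,4): 21 > 6
(2,3): 17 > 11
(2,4): 17 > 6
(3,4): 11 > 6
That's 10 pairs.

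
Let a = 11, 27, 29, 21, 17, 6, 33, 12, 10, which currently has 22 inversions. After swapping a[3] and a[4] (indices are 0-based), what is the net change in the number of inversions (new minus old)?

-1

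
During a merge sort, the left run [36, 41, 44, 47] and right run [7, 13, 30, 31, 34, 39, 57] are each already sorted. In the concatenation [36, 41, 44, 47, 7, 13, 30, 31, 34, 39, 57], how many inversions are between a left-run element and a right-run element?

Take each right-half value and tally the left-half values above it:
r = 7: 36, 41, 44, 47 → 4
r = 13: 36, 41, 44, 47 → 4
r = 30: 36, 41, 44, 47 → 4
r = 31: 36, 41, 44, 47 → 4
r = 34: 36, 41, 44, 47 → 4
r = 39: 41, 44, 47 → 3
r = 57: none → 0
Cross-inversions: 4 + 4 + 4 + 4 + 4 + 3 + 0 = 23

There are 23 split inversions.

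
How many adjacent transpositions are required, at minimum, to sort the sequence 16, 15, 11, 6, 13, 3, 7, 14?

There are 19 adjacent swaps.

Minimum adjacent swaps = number of inversions (each swap of adjacent out-of-order elements removes one inversion and no swap can remove more).
Count inversions — for each element, later elements that are smaller:
16: 15, 11, 6, 13, 3, 7, 14 → 7
15: 11, 6, 13, 3, 7, 14 → 6
11: 6, 3, 7 → 3
6: 3 → 1
13: 3, 7 → 2
3: none → 0
7: none → 0
14: none → 0
Total inversions: 7 + 6 + 3 + 1 + 2 + 0 + 0 + 0 = 19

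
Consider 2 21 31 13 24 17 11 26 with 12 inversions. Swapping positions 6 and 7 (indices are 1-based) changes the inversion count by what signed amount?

-1

Positions 6 and 7 hold 17 and 11; after swapping, the array is [2, 21, 31, 13, 24, 11, 17, 26].
For each element, count later entries that are smaller:
2: 0
21: 3
31: 5
13: 1
24: 2
11: 0
17: 0
26: 0
Sum: 0 + 3 + 5 + 1 + 2 + 0 + 0 + 0 = 11
Change: 11 − 12 = -1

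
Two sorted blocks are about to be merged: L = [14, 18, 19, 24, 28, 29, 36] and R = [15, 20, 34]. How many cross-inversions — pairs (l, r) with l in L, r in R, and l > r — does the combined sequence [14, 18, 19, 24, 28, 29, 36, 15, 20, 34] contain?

Take each right-half value and tally the left-half values above it:
r = 15: 18, 19, 24, 28, 29, 36 → 6
r = 20: 24, 28, 29, 36 → 4
r = 34: 36 → 1
Cross-inversions: 6 + 4 + 1 = 11

11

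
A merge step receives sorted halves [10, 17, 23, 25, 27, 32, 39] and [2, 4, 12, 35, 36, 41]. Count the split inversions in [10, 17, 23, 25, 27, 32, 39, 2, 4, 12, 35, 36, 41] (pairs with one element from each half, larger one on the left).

22

Take each right-half value and tally the left-half values above it:
r = 2: 10, 17, 23, 25, 27, 32, 39 → 7
r = 4: 10, 17, 23, 25, 27, 32, 39 → 7
r = 12: 17, 23, 25, 27, 32, 39 → 6
r = 35: 39 → 1
r = 36: 39 → 1
r = 41: none → 0
Cross-inversions: 7 + 7 + 6 + 1 + 1 + 0 = 22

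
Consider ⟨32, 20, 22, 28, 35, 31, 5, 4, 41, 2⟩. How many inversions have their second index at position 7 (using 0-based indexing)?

7

The element at index 7 is 4.
Elements before it: 32, 20, 22, 28, 35, 31, 5
Those larger than 4: 32, 20, 22, 28, 35, 31, 5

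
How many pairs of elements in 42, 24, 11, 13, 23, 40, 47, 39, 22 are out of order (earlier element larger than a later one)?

There are 17 inversions.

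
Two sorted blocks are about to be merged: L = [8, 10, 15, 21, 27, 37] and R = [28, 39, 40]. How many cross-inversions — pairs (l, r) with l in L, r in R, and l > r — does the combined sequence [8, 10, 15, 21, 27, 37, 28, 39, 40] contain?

1

For each element r of the right run, count left-run elements greater than r:
r = 28: 37 → 1
r = 39: none → 0
r = 40: none → 0
Cross-inversions: 1 + 0 + 0 = 1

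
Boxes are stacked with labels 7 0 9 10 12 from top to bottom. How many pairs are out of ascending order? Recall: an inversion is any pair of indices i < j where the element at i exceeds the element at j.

1 inversion

Element-by-element contributions:
7: 1
0: 0
9: 0
10: 0
12: 0
Sum: 1 + 0 + 0 + 0 + 0 = 1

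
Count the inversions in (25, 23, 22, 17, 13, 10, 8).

Out-of-order pairs: 21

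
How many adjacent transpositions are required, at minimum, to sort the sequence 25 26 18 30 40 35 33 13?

There are 12 adjacent swaps.

Minimum adjacent swaps = number of inversions (each swap of adjacent out-of-order elements removes one inversion and no swap can remove more).
Count inversions — for each element, later elements that are smaller:
25: 18, 13 → 2
26: 18, 13 → 2
18: 13 → 1
30: 13 → 1
40: 35, 33, 13 → 3
35: 33, 13 → 2
33: 13 → 1
13: none → 0
Total inversions: 2 + 2 + 1 + 1 + 3 + 2 + 1 + 0 = 12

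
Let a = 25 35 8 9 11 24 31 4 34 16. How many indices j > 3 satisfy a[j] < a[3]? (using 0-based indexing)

1

The element at index 3 is 9.
Elements after it: 11, 24, 31, 4, 34, 16
Those smaller than 9: 4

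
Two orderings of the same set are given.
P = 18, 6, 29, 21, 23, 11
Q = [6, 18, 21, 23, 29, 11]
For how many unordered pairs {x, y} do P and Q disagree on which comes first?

Disagreeing pairs: 3

Assign each item its position (1..6) in the first ordering, then rewrite the second ordering as that position sequence:
positions: 18→1, 6→2, 29→3, 21→4, 23→5, 11→6
second ordering as positions: [2, 1, 4, 5, 3, 6]
Discordant pairs = inversions in this position sequence.
2: 1 → 1
1: 0
4: 3 → 1
5: 3 → 1
3: 0
6: 0
Total: 1 + 0 + 1 + 1 + 0 + 0 = 3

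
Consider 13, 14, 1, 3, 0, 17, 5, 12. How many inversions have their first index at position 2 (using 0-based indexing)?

The element at index 2 is 1.
Elements after it: 3, 0, 17, 5, 12
Those smaller than 1: 0

1 such element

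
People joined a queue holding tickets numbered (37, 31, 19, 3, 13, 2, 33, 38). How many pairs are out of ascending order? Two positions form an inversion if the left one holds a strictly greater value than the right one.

Count, for each position, how many later elements it exceeds:
37 → 31, 19, 3, 13, 2, 33 → 6
31 → 19, 3, 13, 2 → 4
19 → 3, 13, 2 → 3
3 → 2 → 1
13 → 2 → 1
2 → none → 0
33 → none → 0
38 → none → 0
Sum: 6 + 4 + 3 + 1 + 1 + 0 + 0 + 0 = 15

There are 15 inversions.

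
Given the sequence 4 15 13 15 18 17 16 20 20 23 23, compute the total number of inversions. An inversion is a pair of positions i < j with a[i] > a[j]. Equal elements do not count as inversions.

Out-of-order pairs: 4

For each element, count later entries that are smaller:
4: 0
15: 1
13: 0
15: 0
18: 2
17: 1
16: 0
20: 0
20: 0
23: 0
23: 0
Sum: 0 + 1 + 0 + 0 + 2 + 1 + 0 + 0 + 0 + 0 + 0 = 4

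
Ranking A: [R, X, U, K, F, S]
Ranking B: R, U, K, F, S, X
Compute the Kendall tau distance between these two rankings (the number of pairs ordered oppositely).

Assign each item its position (1..6) in the first ordering, then rewrite the second ordering as that position sequence:
positions: R→1, X→2, U→3, K→4, F→5, S→6
second ordering as positions: [1, 3, 4, 5, 6, 2]
Discordant pairs = inversions in this position sequence.
1: 0
3: 2 → 1
4: 2 → 1
5: 2 → 1
6: 2 → 1
2: 0
Total: 0 + 1 + 1 + 1 + 1 + 0 = 4

4 discordant pairs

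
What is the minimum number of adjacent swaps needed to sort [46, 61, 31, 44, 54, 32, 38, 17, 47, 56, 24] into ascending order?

The minimum number of adjacent swaps to sort an array equals its inversion count, since every such swap removes exactly one inversion.
Count inversions — for each element, later elements that are smaller:
46: 31, 44, 32, 38, 17, 24 → 6
61: 31, 44, 54, 32, 38, 17, 47, 56, 24 → 9
31: 17, 24 → 2
44: 32, 38, 17, 24 → 4
54: 32, 38, 17, 47, 24 → 5
32: 17, 24 → 2
38: 17, 24 → 2
17: none → 0
47: 24 → 1
56: 24 → 1
24: none → 0
Total inversions: 6 + 9 + 2 + 4 + 5 + 2 + 2 + 0 + 1 + 1 + 0 = 32

32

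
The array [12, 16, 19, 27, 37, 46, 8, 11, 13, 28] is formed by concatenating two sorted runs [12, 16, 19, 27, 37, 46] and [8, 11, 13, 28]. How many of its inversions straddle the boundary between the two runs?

There are 19 cross-inversions.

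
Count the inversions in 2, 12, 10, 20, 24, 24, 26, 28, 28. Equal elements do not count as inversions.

Count, for each position, how many later elements it exceeds:
2: 0
12: 1
10: 0
20: 0
24: 0
24: 0
26: 0
28: 0
28: 0
Sum: 0 + 1 + 0 + 0 + 0 + 0 + 0 + 0 + 0 = 1

1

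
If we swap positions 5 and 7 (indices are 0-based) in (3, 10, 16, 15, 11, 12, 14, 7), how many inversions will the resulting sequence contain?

12

Positions 5 and 7 hold 12 and 7; after swapping, the array is [3, 10, 16, 15, 11, 7, 14, 12].
For each element, count later entries that are smaller:
3 → none → 0
10 → 7 → 1
16 → 15, 11, 7, 14, 12 → 5
15 → 11, 7, 14, 12 → 4
11 → 7 → 1
7 → none → 0
14 → 12 → 1
12 → none → 0
Sum: 0 + 1 + 5 + 4 + 1 + 0 + 1 + 0 = 12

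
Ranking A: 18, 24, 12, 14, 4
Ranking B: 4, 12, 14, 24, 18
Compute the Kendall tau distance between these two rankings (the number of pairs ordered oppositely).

9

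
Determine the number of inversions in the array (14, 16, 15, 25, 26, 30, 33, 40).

1 out-of-order pair

Count, for each position, how many later elements it exceeds:
14 → none → 0
16 → 15 → 1
15 → none → 0
25 → none → 0
26 → none → 0
30 → none → 0
33 → none → 0
40 → none → 0
Sum: 0 + 1 + 0 + 0 + 0 + 0 + 0 + 0 = 1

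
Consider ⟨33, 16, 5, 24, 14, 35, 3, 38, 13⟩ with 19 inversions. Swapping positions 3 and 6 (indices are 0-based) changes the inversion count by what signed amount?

-3

Positions 3 and 6 hold 24 and 3; after swapping, the array is [33, 16, 5, 3, 14, 35, 24, 38, 13].
For each element, count later entries that are smaller:
33 → 16, 5, 3, 14, 24, 13 → 6
16 → 5, 3, 14, 13 → 4
5 → 3 → 1
3 → none → 0
14 → 13 → 1
35 → 24, 13 → 2
24 → 13 → 1
38 → 13 → 1
13 → none → 0
Sum: 6 + 4 + 1 + 0 + 1 + 2 + 1 + 1 + 0 = 16
Change: 16 − 19 = -3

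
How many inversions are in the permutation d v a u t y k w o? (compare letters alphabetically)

15

For each element, count later entries that are smaller:
d → a → 1
v → a, u, t, k, o → 5
a → none → 0
u → t, k, o → 3
t → k, o → 2
y → k, w, o → 3
k → none → 0
w → o → 1
o → none → 0
Sum: 1 + 5 + 0 + 3 + 2 + 3 + 0 + 1 + 0 = 15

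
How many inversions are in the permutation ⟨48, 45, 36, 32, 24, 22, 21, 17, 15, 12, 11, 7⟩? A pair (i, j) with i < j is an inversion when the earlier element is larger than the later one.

66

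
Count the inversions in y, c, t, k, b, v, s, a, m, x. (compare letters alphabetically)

24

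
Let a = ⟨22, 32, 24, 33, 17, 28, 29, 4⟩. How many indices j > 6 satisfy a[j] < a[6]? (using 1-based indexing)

1

The element at index 6 is 28.
Elements after it: 29, 4
Those smaller than 28: 4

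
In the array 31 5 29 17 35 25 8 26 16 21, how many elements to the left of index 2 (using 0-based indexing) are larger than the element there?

The element at index 2 is 29.
Elements before it: 31, 5
Those larger than 29: 31

1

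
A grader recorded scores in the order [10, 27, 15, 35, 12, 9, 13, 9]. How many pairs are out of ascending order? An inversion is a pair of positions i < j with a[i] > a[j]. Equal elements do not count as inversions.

Count, for each position, how many later elements it exceeds:
10 → 9, 9 → 2
27 → 15, 12, 9, 13, 9 → 5
15 → 12, 9, 13, 9 → 4
35 → 12, 9, 13, 9 → 4
12 → 9, 9 → 2
9 → none → 0
13 → 9 → 1
9 → none → 0
Sum: 2 + 5 + 4 + 4 + 2 + 0 + 1 + 0 = 18

18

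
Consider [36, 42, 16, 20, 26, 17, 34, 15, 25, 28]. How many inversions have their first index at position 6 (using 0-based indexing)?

The element at index 6 is 34.
Elements after it: 15, 25, 28
Those smaller than 34: 15, 25, 28

3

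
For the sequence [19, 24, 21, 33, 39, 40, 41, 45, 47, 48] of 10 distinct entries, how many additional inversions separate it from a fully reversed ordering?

Maximum inversions for 10 distinct elements is C(10, 2) = 10·9/2 = 45.
Current inversions — for each element, count later smaller elements:
19: 0
24: 1
21: 0
33: 0
39: 0
40: 0
41: 0
45: 0
47: 0
48: 0
Current total: 0 + 1 + 0 + 0 + 0 + 0 + 0 + 0 + 0 + 0 = 1
Shortfall: 45 − 1 = 44

44 inversions short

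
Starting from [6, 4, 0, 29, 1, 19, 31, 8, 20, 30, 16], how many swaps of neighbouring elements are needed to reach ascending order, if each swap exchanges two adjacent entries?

Swaps: 18

Minimum adjacent swaps = number of inversions (each swap of adjacent out-of-order elements removes one inversion and no swap can remove more).
Count inversions — for each element, later elements that are smaller:
6: 4, 0, 1 → 3
4: 0, 1 → 2
0: none → 0
29: 1, 19, 8, 20, 16 → 5
1: none → 0
19: 8, 16 → 2
31: 8, 20, 30, 16 → 4
8: none → 0
20: 16 → 1
30: 16 → 1
16: none → 0
Total inversions: 3 + 2 + 0 + 5 + 0 + 2 + 4 + 0 + 1 + 1 + 0 = 18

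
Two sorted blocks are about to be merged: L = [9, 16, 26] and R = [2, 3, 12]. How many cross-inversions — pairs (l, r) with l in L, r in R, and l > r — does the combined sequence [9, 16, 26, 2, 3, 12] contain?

There are 8 cross-inversions.

For each element r of the right run, count left-run elements greater than r:
r = 2: 9, 16, 26 → 3
r = 3: 9, 16, 26 → 3
r = 12: 16, 26 → 2
Cross-inversions: 3 + 3 + 2 = 8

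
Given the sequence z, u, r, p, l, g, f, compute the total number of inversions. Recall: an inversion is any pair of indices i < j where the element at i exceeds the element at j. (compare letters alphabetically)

Count, for each position, how many later elements it exceeds:
z: 6
u: 5
r: 4
p: 3
l: 2
g: 1
f: 0
Sum: 6 + 5 + 4 + 3 + 2 + 1 + 0 = 21

21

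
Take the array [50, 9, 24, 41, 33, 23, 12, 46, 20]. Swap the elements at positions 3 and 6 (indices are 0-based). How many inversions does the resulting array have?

16 inversions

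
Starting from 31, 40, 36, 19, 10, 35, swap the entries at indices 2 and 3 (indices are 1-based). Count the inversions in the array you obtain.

9 inversions

Positions 2 and 3 hold 40 and 36; after swapping, the array is [31, 36, 40, 19, 10, 35].
Element-by-element contributions:
31 → 19, 10 → 2
36 → 19, 10, 35 → 3
40 → 19, 10, 35 → 3
19 → 10 → 1
10 → none → 0
35 → none → 0
Sum: 2 + 3 + 3 + 1 + 0 + 0 = 9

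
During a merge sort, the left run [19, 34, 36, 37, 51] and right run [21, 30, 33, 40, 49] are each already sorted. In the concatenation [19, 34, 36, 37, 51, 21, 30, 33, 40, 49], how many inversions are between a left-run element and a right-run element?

There are 14 split inversions.

For each element r of the right run, count left-run elements greater than r:
r = 21: 34, 36, 37, 51 → 4
r = 30: 34, 36, 37, 51 → 4
r = 33: 34, 36, 37, 51 → 4
r = 40: 51 → 1
r = 49: 51 → 1
Cross-inversions: 4 + 4 + 4 + 1 + 1 = 14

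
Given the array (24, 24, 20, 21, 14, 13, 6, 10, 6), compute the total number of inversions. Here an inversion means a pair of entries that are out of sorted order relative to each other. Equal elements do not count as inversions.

Count, for each position, how many later elements it exceeds:
24: 7
24: 7
20: 5
21: 5
14: 4
13: 3
6: 0
10: 1
6: 0
Sum: 7 + 7 + 5 + 5 + 4 + 3 + 0 + 1 + 0 = 32

32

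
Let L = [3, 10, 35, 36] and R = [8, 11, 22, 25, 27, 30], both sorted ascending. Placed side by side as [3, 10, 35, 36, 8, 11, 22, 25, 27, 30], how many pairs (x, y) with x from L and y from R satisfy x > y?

13 split inversions

Take each right-half value and tally the left-half values above it:
r = 8: 10, 35, 36 → 3
r = 11: 35, 36 → 2
r = 22: 35, 36 → 2
r = 25: 35, 36 → 2
r = 27: 35, 36 → 2
r = 30: 35, 36 → 2
Cross-inversions: 3 + 2 + 2 + 2 + 2 + 2 = 13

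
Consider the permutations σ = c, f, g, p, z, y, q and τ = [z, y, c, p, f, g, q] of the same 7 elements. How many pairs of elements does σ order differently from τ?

Assign each item its position (1..7) in the first ordering, then rewrite the second ordering as that position sequence:
positions: c→1, f→2, g→3, p→4, z→5, y→6, q→7
second ordering as positions: [5, 6, 1, 4, 2, 3, 7]
Discordant pairs = inversions in this position sequence.
5: 1, 4, 2, 3 → 4
6: 1, 4, 2, 3 → 4
1: 0
4: 2, 3 → 2
2: 0
3: 0
7: 0
Total: 4 + 4 + 0 + 2 + 0 + 0 + 0 = 10

Discordant pairs: 10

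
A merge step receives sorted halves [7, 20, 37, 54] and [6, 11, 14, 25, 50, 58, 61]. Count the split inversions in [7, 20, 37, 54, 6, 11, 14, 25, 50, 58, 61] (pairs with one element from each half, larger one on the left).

13

Count, for every r in R, how many entries of L exceed r:
r = 6: 7, 20, 37, 54 → 4
r = 11: 20, 37, 54 → 3
r = 14: 20, 37, 54 → 3
r = 25: 37, 54 → 2
r = 50: 54 → 1
r = 58: none → 0
r = 61: none → 0
Cross-inversions: 4 + 3 + 3 + 2 + 1 + 0 + 0 = 13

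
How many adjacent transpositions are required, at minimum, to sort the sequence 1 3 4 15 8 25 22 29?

2

The minimum number of adjacent swaps to sort an array equals its inversion count, since every such swap removes exactly one inversion.
Count inversions — for each element, later elements that are smaller:
1: none → 0
3: none → 0
4: none → 0
15: 8 → 1
8: none → 0
25: 22 → 1
22: none → 0
29: none → 0
Total inversions: 0 + 0 + 0 + 1 + 0 + 1 + 0 + 0 = 2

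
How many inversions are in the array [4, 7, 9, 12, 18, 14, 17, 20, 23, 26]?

Sweep left to right; for each value list the smaller values that follow it:
4 → none → 0
7 → none → 0
9 → none → 0
12 → none → 0
18 → 14, 17 → 2
14 → none → 0
17 → none → 0
20 → none → 0
23 → none → 0
26 → none → 0
Sum: 0 + 0 + 0 + 0 + 2 + 0 + 0 + 0 + 0 + 0 = 2

There are 2 out-of-order pairs.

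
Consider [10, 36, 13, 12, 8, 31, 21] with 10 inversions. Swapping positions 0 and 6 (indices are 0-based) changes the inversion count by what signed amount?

Positions 0 and 6 hold 10 and 21; after swapping, the array is [21, 36, 13, 12, 8, 31, 10].
Element-by-element contributions:
21: 4
36: 5
13: 3
12: 2
8: 0
31: 1
10: 0
Sum: 4 + 5 + 3 + 2 + 0 + 1 + 0 = 15
Change: 15 − 10 = +5

+5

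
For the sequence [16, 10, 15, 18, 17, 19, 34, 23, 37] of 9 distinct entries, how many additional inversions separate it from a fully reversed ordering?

32 inversions short

Maximum inversions for 9 distinct elements is C(9, 2) = 9·8/2 = 36.
Current inversions — for each element, count later smaller elements:
16: 2
10: 0
15: 0
18: 1
17: 0
19: 0
34: 1
23: 0
37: 0
Current total: 2 + 0 + 0 + 1 + 0 + 0 + 1 + 0 + 0 = 4
Shortfall: 36 − 4 = 32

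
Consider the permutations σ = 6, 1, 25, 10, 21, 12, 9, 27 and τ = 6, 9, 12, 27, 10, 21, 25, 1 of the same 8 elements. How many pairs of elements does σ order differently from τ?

18 discordant pairs

Assign each item its position (1..8) in the first ordering, then rewrite the second ordering as that position sequence:
positions: 6→1, 1→2, 25→3, 10→4, 21→5, 12→6, 9→7, 27→8
second ordering as positions: [1, 7, 6, 8, 4, 5, 3, 2]
Discordant pairs = inversions in this position sequence.
1: 0
7: 6, 4, 5, 3, 2 → 5
6: 4, 5, 3, 2 → 4
8: 4, 5, 3, 2 → 4
4: 3, 2 → 2
5: 3, 2 → 2
3: 2 → 1
2: 0
Total: 0 + 5 + 4 + 4 + 2 + 2 + 1 + 0 = 18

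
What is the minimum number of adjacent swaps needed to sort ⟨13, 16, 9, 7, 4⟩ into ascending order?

Each adjacent swap fixes exactly one inversion, so the minimum swap count equals the number of inversions.
Count inversions — for each element, later elements that are smaller:
13: 9, 7, 4 → 3
16: 9, 7, 4 → 3
9: 7, 4 → 2
7: 4 → 1
4: none → 0
Total inversions: 3 + 3 + 2 + 1 + 0 = 9

9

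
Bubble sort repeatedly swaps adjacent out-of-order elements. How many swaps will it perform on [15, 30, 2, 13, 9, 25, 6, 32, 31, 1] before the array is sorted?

23 swaps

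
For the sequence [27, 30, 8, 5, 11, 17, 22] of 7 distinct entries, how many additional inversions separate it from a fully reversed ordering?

10 inversions short

Maximum inversions for 7 distinct elements is C(7, 2) = 7·6/2 = 21.
Current inversions — for each element, count later smaller elements:
27: 5
30: 5
8: 1
5: 0
11: 0
17: 0
22: 0
Current total: 5 + 5 + 1 + 0 + 0 + 0 + 0 = 11
Shortfall: 21 − 11 = 10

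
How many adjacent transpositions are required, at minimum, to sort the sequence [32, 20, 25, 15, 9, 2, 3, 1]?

Each adjacent swap fixes exactly one inversion, so the minimum swap count equals the number of inversions.
Count inversions — for each element, later elements that are smaller:
32: 20, 25, 15, 9, 2, 3, 1 → 7
20: 15, 9, 2, 3, 1 → 5
25: 15, 9, 2, 3, 1 → 5
15: 9, 2, 3, 1 → 4
9: 2, 3, 1 → 3
2: 1 → 1
3: 1 → 1
1: none → 0
Total inversions: 7 + 5 + 5 + 4 + 3 + 1 + 1 + 0 = 26

26 adjacent swaps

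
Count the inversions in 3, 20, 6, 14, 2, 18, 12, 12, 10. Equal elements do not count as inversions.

For each element, count later entries that are smaller:
3: 1
20: 7
6: 1
14: 4
2: 0
18: 3
12: 1
12: 1
10: 0
Sum: 1 + 7 + 1 + 4 + 0 + 3 + 1 + 1 + 0 = 18

18 inversions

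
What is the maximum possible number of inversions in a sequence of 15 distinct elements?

105 inversions

A reversed (strictly descending) arrangement makes every pair an inversion, giving C(15, 2) inversions.
C(15, 2) = 15·14/2 = 105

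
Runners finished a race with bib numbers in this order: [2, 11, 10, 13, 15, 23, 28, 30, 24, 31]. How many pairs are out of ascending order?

Count, for each position, how many later elements it exceeds:
2: 0
11: 1
10: 0
13: 0
15: 0
23: 0
28: 1
30: 1
24: 0
31: 0
Sum: 0 + 1 + 0 + 0 + 0 + 0 + 1 + 1 + 0 + 0 = 3

3 out-of-order pairs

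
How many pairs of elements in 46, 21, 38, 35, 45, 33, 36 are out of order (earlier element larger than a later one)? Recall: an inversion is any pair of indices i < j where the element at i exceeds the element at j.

For each element, count later entries that are smaller:
46 → 21, 38, 35, 45, 33, 36 → 6
21 → none → 0
38 → 35, 33, 36 → 3
35 → 33 → 1
45 → 33, 36 → 2
33 → none → 0
36 → none → 0
Sum: 6 + 0 + 3 + 1 + 2 + 0 + 0 = 12

12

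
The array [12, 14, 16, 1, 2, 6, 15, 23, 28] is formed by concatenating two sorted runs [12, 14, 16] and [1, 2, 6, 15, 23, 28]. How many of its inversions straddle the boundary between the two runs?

For each element r of the right run, count left-run elements greater than r:
r = 1: 12, 14, 16 → 3
r = 2: 12, 14, 16 → 3
r = 6: 12, 14, 16 → 3
r = 15: 16 → 1
r = 23: none → 0
r = 28: none → 0
Cross-inversions: 3 + 3 + 3 + 1 + 0 + 0 = 10

10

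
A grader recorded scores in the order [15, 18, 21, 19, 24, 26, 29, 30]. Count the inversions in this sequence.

1

Element-by-element contributions:
15: 0
18: 0
21: 1
19: 0
24: 0
26: 0
29: 0
30: 0
Sum: 0 + 0 + 1 + 0 + 0 + 0 + 0 + 0 = 1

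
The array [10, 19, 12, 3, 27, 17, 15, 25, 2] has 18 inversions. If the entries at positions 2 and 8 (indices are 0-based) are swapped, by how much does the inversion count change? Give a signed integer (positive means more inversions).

Positions 2 and 8 hold 12 and 2; after swapping, the array is [10, 19, 2, 3, 27, 17, 15, 25, 12].
Element-by-element contributions:
10 → 2, 3 → 2
19 → 2, 3, 17, 15, 12 → 5
2 → none → 0
3 → none → 0
27 → 17, 15, 25, 12 → 4
17 → 15, 12 → 2
15 → 12 → 1
25 → 12 → 1
12 → none → 0
Sum: 2 + 5 + 0 + 0 + 4 + 2 + 1 + 1 + 0 = 15
Change: 15 − 18 = -3

-3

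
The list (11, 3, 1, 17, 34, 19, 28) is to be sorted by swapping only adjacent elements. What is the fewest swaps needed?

5 swaps

The minimum number of adjacent swaps to sort an array equals its inversion count, since every such swap removes exactly one inversion.
Count inversions — for each element, later elements that are smaller:
11: 3, 1 → 2
3: 1 → 1
1: none → 0
17: none → 0
34: 19, 28 → 2
19: none → 0
28: none → 0
Total inversions: 2 + 1 + 0 + 0 + 2 + 0 + 0 = 5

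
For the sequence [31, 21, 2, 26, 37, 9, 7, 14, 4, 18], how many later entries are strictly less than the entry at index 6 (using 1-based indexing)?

The element at index 6 is 9.
Elements after it: 7, 14, 4, 18
Those smaller than 9: 7, 4

2 such elements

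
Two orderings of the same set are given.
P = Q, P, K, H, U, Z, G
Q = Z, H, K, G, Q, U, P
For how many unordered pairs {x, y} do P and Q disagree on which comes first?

Disagreeing pairs: 14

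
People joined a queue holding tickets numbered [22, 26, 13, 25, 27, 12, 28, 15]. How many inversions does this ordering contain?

13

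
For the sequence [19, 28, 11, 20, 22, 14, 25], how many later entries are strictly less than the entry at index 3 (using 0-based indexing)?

1 such element

The element at index 3 is 20.
Elements after it: 22, 14, 25
Those smaller than 20: 14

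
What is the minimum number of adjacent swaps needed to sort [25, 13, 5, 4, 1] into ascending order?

Minimum adjacent swaps = number of inversions (each swap of adjacent out-of-order elements removes one inversion and no swap can remove more).
Count inversions — for each element, later elements that are smaller:
25: 13, 5, 4, 1 → 4
13: 5, 4, 1 → 3
5: 4, 1 → 2
4: 1 → 1
1: none → 0
Total inversions: 4 + 3 + 2 + 1 + 0 = 10

Swaps: 10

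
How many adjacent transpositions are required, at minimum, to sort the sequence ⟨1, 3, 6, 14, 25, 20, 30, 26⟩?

Minimum adjacent swaps = number of inversions (each swap of adjacent out-of-order elements removes one inversion and no swap can remove more).
Count inversions — for each element, later elements that are smaller:
1: none → 0
3: none → 0
6: none → 0
14: none → 0
25: 20 → 1
20: none → 0
30: 26 → 1
26: none → 0
Total inversions: 0 + 0 + 0 + 0 + 1 + 0 + 1 + 0 = 2

2 swaps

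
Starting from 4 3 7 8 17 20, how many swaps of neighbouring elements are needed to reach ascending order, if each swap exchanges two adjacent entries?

1

The minimum number of adjacent swaps to sort an array equals its inversion count, since every such swap removes exactly one inversion.
Count inversions — for each element, later elements that are smaller:
4: 3 → 1
3: none → 0
7: none → 0
8: none → 0
17: none → 0
20: none → 0
Total inversions: 1 + 0 + 0 + 0 + 0 + 0 = 1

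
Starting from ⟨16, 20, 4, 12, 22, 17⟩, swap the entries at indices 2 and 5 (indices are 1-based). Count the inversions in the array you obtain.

7 inversions

Positions 2 and 5 hold 20 and 22; after swapping, the array is [16, 22, 4, 12, 20, 17].
Sweep left to right; for each value list the smaller values that follow it:
16 → 4, 12 → 2
22 → 4, 12, 20, 17 → 4
4 → none → 0
12 → none → 0
20 → 17 → 1
17 → none → 0
Sum: 2 + 4 + 0 + 0 + 1 + 0 = 7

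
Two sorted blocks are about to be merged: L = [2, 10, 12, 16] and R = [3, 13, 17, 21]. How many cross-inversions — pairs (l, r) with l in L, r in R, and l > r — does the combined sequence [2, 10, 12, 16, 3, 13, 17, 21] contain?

For each element r of the right run, count left-run elements greater than r:
r = 3: 10, 12, 16 → 3
r = 13: 16 → 1
r = 17: none → 0
r = 21: none → 0
Cross-inversions: 3 + 1 + 0 + 0 = 4

4 cross-inversions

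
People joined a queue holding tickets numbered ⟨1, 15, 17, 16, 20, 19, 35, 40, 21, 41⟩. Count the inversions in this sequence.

4

Count, for each position, how many later elements it exceeds:
1 → none → 0
15 → none → 0
17 → 16 → 1
16 → none → 0
20 → 19 → 1
19 → none → 0
35 → 21 → 1
40 → 21 → 1
21 → none → 0
41 → none → 0
Sum: 0 + 0 + 1 + 0 + 1 + 0 + 1 + 1 + 0 + 0 = 4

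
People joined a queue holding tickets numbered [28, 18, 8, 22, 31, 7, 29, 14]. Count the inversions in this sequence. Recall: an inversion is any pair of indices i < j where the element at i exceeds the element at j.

15

Element-by-element contributions:
28 → 18, 8, 22, 7, 14 → 5
18 → 8, 7, 14 → 3
8 → 7 → 1
22 → 7, 14 → 2
31 → 7, 29, 14 → 3
7 → none → 0
29 → 14 → 1
14 → none → 0
Sum: 5 + 3 + 1 + 2 + 3 + 0 + 1 + 0 = 15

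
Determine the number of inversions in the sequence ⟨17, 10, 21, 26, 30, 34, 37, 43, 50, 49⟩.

2

Sweep left to right; for each value list the smaller values that follow it:
17 → 10 → 1
10 → none → 0
21 → none → 0
26 → none → 0
30 → none → 0
34 → none → 0
37 → none → 0
43 → none → 0
50 → 49 → 1
49 → none → 0
Sum: 1 + 0 + 0 + 0 + 0 + 0 + 0 + 0 + 1 + 0 = 2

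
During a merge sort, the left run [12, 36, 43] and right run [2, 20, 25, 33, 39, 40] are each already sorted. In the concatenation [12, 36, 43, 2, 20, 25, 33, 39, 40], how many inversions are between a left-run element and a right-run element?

11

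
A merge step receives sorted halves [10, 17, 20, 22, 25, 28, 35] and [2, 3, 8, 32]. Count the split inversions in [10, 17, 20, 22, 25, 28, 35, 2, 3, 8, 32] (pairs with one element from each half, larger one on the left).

Split inversions: 22

Count, for every r in R, how many entries of L exceed r:
r = 2: 10, 17, 20, 22, 25, 28, 35 → 7
r = 3: 10, 17, 20, 22, 25, 28, 35 → 7
r = 8: 10, 17, 20, 22, 25, 28, 35 → 7
r = 32: 35 → 1
Cross-inversions: 7 + 7 + 7 + 1 = 22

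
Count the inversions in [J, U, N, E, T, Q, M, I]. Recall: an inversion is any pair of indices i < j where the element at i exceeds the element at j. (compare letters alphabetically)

Count, for each position, how many later elements it exceeds:
J → E, I → 2
U → N, E, T, Q, M, I → 6
N → E, M, I → 3
E → none → 0
T → Q, M, I → 3
Q → M, I → 2
M → I → 1
I → none → 0
Sum: 2 + 6 + 3 + 0 + 3 + 2 + 1 + 0 = 17

17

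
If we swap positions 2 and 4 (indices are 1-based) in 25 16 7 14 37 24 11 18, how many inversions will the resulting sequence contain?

14 inversions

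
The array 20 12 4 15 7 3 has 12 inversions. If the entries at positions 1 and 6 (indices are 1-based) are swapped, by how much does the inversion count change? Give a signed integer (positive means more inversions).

Positions 1 and 6 hold 20 and 3; after swapping, the array is [3, 12, 4, 15, 7, 20].
For each element, count later entries that are smaller:
3: 0
12: 2
4: 0
15: 1
7: 0
20: 0
Sum: 0 + 2 + 0 + 1 + 0 + 0 = 3
Change: 3 − 12 = -9

-9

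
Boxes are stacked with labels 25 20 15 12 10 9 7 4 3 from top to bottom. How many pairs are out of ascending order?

For each element, count later entries that are smaller:
25: 8
20: 7
15: 6
12: 5
10: 4
9: 3
7: 2
4: 1
3: 0
Sum: 8 + 7 + 6 + 5 + 4 + 3 + 2 + 1 + 0 = 36

There are 36 inversions.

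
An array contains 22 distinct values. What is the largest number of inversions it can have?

The maximum occurs when the array is in strictly decreasing order: every one of the C(22, 2) pairs is inverted.
C(22, 2) = 22·21/2 = 231

There are 231 inversions.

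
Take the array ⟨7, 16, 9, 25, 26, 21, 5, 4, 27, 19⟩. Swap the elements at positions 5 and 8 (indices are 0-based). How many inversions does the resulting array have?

Positions 5 and 8 hold 21 and 27; after swapping, the array is [7, 16, 9, 25, 26, 27, 5, 4, 21, 19].
Count, for each position, how many later elements it exceeds:
7 → 5, 4 → 2
16 → 9, 5, 4 → 3
9 → 5, 4 → 2
25 → 5, 4, 21, 19 → 4
26 → 5, 4, 21, 19 → 4
27 → 5, 4, 21, 19 → 4
5 → 4 → 1
4 → none → 0
21 → 19 → 1
19 → none → 0
Sum: 2 + 3 + 2 + 4 + 4 + 4 + 1 + 0 + 1 + 0 = 21

21 inversions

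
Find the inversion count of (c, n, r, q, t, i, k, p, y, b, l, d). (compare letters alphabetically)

Element-by-element contributions:
c → b → 1
n → i, k, b, l, d → 5
r → q, i, k, p, b, l, d → 7
q → i, k, p, b, l, d → 6
t → i, k, p, b, l, d → 6
i → b, d → 2
k → b, d → 2
p → b, l, d → 3
y → b, l, d → 3
b → none → 0
l → d → 1
d → none → 0
Sum: 1 + 5 + 7 + 6 + 6 + 2 + 2 + 3 + 3 + 0 + 1 + 0 = 36

36 inversions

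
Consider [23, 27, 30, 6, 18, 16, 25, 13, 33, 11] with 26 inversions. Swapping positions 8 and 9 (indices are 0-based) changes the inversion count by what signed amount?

-1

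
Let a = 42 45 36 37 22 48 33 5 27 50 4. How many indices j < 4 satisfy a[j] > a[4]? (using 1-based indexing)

The element at index 4 is 37.
Elements before it: 42, 45, 36
Those larger than 37: 42, 45

2 such elements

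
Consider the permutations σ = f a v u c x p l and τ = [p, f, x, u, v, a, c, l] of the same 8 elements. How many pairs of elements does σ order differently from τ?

Assign each item its position (1..8) in the first ordering, then rewrite the second ordering as that position sequence:
positions: f→1, a→2, v→3, u→4, c→5, x→6, p→7, l→8
second ordering as positions: [7, 1, 6, 4, 3, 2, 5, 8]
Discordant pairs = inversions in this position sequence.
7: 1, 6, 4, 3, 2, 5 → 6
1: 0
6: 4, 3, 2, 5 → 4
4: 3, 2 → 2
3: 2 → 1
2: 0
5: 0
8: 0
Total: 6 + 0 + 4 + 2 + 1 + 0 + 0 + 0 = 13

13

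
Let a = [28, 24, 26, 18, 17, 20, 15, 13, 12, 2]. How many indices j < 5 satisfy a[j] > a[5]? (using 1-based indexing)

4

The element at index 5 is 17.
Elements before it: 28, 24, 26, 18
Those larger than 17: 28, 24, 26, 18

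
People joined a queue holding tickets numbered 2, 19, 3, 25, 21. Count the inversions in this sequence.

For each element, count later entries that are smaller:
2: 0
19: 1
3: 0
25: 1
21: 0
Sum: 0 + 1 + 0 + 1 + 0 = 2

There are 2 out-of-order pairs.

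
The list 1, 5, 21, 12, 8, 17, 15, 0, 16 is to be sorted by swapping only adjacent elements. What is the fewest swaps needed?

The minimum number of adjacent swaps to sort an array equals its inversion count, since every such swap removes exactly one inversion.
Count inversions — for each element, later elements that are smaller:
1: 0 → 1
5: 0 → 1
21: 12, 8, 17, 15, 0, 16 → 6
12: 8, 0 → 2
8: 0 → 1
17: 15, 0, 16 → 3
15: 0 → 1
0: none → 0
16: none → 0
Total inversions: 1 + 1 + 6 + 2 + 1 + 3 + 1 + 0 + 0 = 15

15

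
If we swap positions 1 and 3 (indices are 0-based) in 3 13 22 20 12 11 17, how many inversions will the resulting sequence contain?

11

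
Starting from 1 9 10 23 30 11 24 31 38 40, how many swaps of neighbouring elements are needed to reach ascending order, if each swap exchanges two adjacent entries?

Swaps: 3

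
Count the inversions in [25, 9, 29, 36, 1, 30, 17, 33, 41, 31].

Sweep left to right; for each value list the smaller values that follow it:
25 → 9, 1, 17 → 3
9 → 1 → 1
29 → 1, 17 → 2
36 → 1, 30, 17, 33, 31 → 5
1 → none → 0
30 → 17 → 1
17 → none → 0
33 → 31 → 1
41 → 31 → 1
31 → none → 0
Sum: 3 + 1 + 2 + 5 + 0 + 1 + 0 + 1 + 1 + 0 = 14

Out-of-order pairs: 14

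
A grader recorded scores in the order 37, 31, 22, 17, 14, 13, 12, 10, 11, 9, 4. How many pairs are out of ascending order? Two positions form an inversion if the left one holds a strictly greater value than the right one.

Inversions: 54

Count, for each position, how many later elements it exceeds:
37 → 31, 22, 17, 14, 13, 12, 10, 11, 9, 4 → 10
31 → 22, 17, 14, 13, 12, 10, 11, 9, 4 → 9
22 → 17, 14, 13, 12, 10, 11, 9, 4 → 8
17 → 14, 13, 12, 10, 11, 9, 4 → 7
14 → 13, 12, 10, 11, 9, 4 → 6
13 → 12, 10, 11, 9, 4 → 5
12 → 10, 11, 9, 4 → 4
10 → 9, 4 → 2
11 → 9, 4 → 2
9 → 4 → 1
4 → none → 0
Sum: 10 + 9 + 8 + 7 + 6 + 5 + 4 + 2 + 2 + 1 + 0 = 54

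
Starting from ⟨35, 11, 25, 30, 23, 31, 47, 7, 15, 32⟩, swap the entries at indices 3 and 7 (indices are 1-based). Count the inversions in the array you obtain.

27 inversions

Positions 3 and 7 hold 25 and 47; after swapping, the array is [35, 11, 47, 30, 23, 31, 25, 7, 15, 32].
Element-by-element contributions:
35 → 11, 30, 23, 31, 25, 7, 15, 32 → 8
11 → 7 → 1
47 → 30, 23, 31, 25, 7, 15, 32 → 7
30 → 23, 25, 7, 15 → 4
23 → 7, 15 → 2
31 → 25, 7, 15 → 3
25 → 7, 15 → 2
7 → none → 0
15 → none → 0
32 → none → 0
Sum: 8 + 1 + 7 + 4 + 2 + 3 + 2 + 0 + 0 + 0 = 27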